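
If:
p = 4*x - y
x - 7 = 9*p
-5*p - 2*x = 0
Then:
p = -14/23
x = 35/23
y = 154/23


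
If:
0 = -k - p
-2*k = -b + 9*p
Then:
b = 7*p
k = -p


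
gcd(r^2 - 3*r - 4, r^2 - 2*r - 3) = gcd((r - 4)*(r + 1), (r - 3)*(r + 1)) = r + 1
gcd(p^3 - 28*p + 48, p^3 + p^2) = 1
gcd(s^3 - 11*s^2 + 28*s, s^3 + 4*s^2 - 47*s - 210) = s - 7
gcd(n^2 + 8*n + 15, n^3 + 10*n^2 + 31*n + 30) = n^2 + 8*n + 15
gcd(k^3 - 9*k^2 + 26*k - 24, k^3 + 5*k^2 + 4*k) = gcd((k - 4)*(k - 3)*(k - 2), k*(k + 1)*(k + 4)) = 1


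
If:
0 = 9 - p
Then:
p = 9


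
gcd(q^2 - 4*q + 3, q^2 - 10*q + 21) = q - 3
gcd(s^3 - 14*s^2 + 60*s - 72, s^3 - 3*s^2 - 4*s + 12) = s - 2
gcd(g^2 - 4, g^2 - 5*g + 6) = g - 2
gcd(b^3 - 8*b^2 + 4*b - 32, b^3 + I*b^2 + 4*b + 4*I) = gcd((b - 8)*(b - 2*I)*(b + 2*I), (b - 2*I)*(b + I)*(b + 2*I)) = b^2 + 4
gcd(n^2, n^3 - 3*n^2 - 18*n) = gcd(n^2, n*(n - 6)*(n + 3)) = n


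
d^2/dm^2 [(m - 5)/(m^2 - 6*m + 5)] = 2/(m^3 - 3*m^2 + 3*m - 1)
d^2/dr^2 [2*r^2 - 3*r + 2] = 4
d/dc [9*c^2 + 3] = 18*c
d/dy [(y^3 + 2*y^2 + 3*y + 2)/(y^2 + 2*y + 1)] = (y^2 + 2*y - 1)/(y^2 + 2*y + 1)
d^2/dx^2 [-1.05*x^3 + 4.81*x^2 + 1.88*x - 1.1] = 9.62 - 6.3*x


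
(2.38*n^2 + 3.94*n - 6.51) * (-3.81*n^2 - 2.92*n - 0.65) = -9.0678*n^4 - 21.961*n^3 + 11.7513*n^2 + 16.4482*n + 4.2315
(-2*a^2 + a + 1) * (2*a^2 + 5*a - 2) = -4*a^4 - 8*a^3 + 11*a^2 + 3*a - 2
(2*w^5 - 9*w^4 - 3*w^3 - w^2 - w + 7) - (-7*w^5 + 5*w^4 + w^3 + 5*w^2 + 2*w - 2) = 9*w^5 - 14*w^4 - 4*w^3 - 6*w^2 - 3*w + 9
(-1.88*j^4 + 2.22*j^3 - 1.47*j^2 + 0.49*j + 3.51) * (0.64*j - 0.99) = -1.2032*j^5 + 3.282*j^4 - 3.1386*j^3 + 1.7689*j^2 + 1.7613*j - 3.4749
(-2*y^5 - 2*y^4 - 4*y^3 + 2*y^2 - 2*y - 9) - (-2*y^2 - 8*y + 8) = -2*y^5 - 2*y^4 - 4*y^3 + 4*y^2 + 6*y - 17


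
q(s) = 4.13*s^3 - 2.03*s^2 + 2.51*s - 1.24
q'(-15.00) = 2851.16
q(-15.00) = -14434.39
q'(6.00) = 424.19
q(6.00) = 832.82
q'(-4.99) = 331.28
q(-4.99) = -577.47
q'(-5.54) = 405.27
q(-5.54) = -779.68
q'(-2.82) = 112.49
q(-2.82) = -117.08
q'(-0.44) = 6.70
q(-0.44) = -3.09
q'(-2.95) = 122.31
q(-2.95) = -132.34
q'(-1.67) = 43.84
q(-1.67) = -30.33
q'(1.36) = 19.90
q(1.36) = 8.81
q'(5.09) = 302.85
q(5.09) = 503.57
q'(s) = 12.39*s^2 - 4.06*s + 2.51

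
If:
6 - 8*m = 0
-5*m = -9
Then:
No Solution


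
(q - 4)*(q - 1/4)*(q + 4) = q^3 - q^2/4 - 16*q + 4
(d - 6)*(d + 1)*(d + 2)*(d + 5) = d^4 + 2*d^3 - 31*d^2 - 92*d - 60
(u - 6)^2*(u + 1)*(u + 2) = u^4 - 9*u^3 + 2*u^2 + 84*u + 72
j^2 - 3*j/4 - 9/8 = (j - 3/2)*(j + 3/4)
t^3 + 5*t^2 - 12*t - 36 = (t - 3)*(t + 2)*(t + 6)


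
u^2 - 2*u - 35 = (u - 7)*(u + 5)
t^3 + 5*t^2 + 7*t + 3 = (t + 1)^2*(t + 3)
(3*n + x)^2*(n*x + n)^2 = 9*n^4*x^2 + 18*n^4*x + 9*n^4 + 6*n^3*x^3 + 12*n^3*x^2 + 6*n^3*x + n^2*x^4 + 2*n^2*x^3 + n^2*x^2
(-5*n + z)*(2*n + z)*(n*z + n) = -10*n^3*z - 10*n^3 - 3*n^2*z^2 - 3*n^2*z + n*z^3 + n*z^2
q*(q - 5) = q^2 - 5*q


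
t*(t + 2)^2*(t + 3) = t^4 + 7*t^3 + 16*t^2 + 12*t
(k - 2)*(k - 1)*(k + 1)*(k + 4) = k^4 + 2*k^3 - 9*k^2 - 2*k + 8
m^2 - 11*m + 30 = (m - 6)*(m - 5)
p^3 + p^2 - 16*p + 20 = (p - 2)^2*(p + 5)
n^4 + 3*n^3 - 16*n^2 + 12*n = n*(n - 2)*(n - 1)*(n + 6)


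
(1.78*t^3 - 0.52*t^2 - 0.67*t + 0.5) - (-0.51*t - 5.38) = 1.78*t^3 - 0.52*t^2 - 0.16*t + 5.88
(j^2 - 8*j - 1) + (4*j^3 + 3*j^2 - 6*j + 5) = 4*j^3 + 4*j^2 - 14*j + 4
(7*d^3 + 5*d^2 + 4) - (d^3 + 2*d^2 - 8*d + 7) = 6*d^3 + 3*d^2 + 8*d - 3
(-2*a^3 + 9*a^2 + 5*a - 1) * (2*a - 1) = -4*a^4 + 20*a^3 + a^2 - 7*a + 1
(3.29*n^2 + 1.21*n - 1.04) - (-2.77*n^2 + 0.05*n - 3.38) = 6.06*n^2 + 1.16*n + 2.34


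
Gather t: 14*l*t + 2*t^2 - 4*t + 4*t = 14*l*t + 2*t^2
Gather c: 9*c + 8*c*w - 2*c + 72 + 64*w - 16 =c*(8*w + 7) + 64*w + 56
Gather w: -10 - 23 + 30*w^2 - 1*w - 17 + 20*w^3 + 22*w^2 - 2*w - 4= 20*w^3 + 52*w^2 - 3*w - 54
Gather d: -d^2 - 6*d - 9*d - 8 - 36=-d^2 - 15*d - 44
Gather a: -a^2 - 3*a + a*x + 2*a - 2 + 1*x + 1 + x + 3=-a^2 + a*(x - 1) + 2*x + 2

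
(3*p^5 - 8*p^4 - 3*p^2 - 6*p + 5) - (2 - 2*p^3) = 3*p^5 - 8*p^4 + 2*p^3 - 3*p^2 - 6*p + 3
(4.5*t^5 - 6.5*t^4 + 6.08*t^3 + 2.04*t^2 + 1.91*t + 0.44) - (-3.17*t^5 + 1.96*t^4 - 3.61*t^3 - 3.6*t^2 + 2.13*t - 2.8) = 7.67*t^5 - 8.46*t^4 + 9.69*t^3 + 5.64*t^2 - 0.22*t + 3.24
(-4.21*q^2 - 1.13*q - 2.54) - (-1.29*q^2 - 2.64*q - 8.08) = -2.92*q^2 + 1.51*q + 5.54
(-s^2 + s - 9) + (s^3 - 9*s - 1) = s^3 - s^2 - 8*s - 10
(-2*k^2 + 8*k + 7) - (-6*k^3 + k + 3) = 6*k^3 - 2*k^2 + 7*k + 4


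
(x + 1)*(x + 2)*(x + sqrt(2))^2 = x^4 + 2*sqrt(2)*x^3 + 3*x^3 + 4*x^2 + 6*sqrt(2)*x^2 + 4*sqrt(2)*x + 6*x + 4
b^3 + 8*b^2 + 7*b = b*(b + 1)*(b + 7)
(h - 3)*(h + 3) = h^2 - 9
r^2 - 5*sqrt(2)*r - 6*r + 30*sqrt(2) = (r - 6)*(r - 5*sqrt(2))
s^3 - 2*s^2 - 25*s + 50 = (s - 5)*(s - 2)*(s + 5)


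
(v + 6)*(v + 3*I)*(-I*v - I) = -I*v^3 + 3*v^2 - 7*I*v^2 + 21*v - 6*I*v + 18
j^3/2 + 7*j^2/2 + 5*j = j*(j/2 + 1)*(j + 5)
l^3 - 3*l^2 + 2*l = l*(l - 2)*(l - 1)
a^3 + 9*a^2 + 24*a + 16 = (a + 1)*(a + 4)^2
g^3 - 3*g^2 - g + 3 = (g - 3)*(g - 1)*(g + 1)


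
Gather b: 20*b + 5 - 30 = 20*b - 25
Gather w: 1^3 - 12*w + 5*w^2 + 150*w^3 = 150*w^3 + 5*w^2 - 12*w + 1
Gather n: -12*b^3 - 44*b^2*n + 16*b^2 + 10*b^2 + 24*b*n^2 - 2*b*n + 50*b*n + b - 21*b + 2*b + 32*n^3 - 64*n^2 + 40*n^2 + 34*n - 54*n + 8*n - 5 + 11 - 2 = -12*b^3 + 26*b^2 - 18*b + 32*n^3 + n^2*(24*b - 24) + n*(-44*b^2 + 48*b - 12) + 4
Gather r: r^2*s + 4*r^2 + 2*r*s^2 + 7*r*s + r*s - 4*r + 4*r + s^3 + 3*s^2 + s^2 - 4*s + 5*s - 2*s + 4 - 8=r^2*(s + 4) + r*(2*s^2 + 8*s) + s^3 + 4*s^2 - s - 4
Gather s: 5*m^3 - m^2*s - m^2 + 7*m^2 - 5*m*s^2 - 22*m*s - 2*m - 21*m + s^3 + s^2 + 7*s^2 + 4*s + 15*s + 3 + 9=5*m^3 + 6*m^2 - 23*m + s^3 + s^2*(8 - 5*m) + s*(-m^2 - 22*m + 19) + 12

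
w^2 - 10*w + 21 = (w - 7)*(w - 3)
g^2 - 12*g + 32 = (g - 8)*(g - 4)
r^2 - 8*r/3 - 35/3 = (r - 5)*(r + 7/3)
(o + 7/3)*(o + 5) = o^2 + 22*o/3 + 35/3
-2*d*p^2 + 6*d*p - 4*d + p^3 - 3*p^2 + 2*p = (-2*d + p)*(p - 2)*(p - 1)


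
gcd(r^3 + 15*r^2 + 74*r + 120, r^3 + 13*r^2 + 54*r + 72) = r^2 + 10*r + 24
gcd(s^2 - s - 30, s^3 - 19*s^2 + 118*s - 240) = s - 6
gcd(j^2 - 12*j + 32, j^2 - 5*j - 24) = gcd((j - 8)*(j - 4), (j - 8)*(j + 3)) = j - 8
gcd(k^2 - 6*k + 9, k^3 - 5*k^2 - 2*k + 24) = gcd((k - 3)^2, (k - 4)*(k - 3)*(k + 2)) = k - 3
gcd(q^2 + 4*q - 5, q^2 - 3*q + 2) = q - 1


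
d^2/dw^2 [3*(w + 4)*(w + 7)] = 6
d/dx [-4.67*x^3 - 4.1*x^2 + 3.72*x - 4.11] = -14.01*x^2 - 8.2*x + 3.72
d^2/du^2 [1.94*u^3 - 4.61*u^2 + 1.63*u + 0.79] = 11.64*u - 9.22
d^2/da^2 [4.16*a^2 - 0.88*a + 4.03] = 8.32000000000000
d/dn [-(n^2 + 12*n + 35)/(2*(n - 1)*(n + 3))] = (5*n^2 + 38*n + 53)/(n^4 + 4*n^3 - 2*n^2 - 12*n + 9)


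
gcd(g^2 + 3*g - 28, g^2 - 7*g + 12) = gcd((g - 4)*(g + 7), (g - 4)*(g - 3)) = g - 4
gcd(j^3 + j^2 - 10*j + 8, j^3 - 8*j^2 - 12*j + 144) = j + 4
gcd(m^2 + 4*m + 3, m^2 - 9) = m + 3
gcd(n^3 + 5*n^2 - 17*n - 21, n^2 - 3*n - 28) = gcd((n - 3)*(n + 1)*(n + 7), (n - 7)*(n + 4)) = 1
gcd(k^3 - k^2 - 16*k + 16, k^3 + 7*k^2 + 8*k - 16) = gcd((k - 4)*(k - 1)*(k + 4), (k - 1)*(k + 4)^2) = k^2 + 3*k - 4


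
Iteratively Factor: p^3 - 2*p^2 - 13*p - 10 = (p + 1)*(p^2 - 3*p - 10) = (p - 5)*(p + 1)*(p + 2)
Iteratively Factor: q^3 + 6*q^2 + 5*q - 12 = (q + 3)*(q^2 + 3*q - 4) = (q + 3)*(q + 4)*(q - 1)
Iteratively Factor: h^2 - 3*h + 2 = (h - 2)*(h - 1)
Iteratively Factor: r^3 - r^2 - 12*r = (r - 4)*(r^2 + 3*r) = (r - 4)*(r + 3)*(r)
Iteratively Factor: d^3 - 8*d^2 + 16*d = (d - 4)*(d^2 - 4*d) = d*(d - 4)*(d - 4)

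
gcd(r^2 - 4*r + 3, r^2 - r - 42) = 1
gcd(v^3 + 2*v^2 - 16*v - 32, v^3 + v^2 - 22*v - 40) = v^2 + 6*v + 8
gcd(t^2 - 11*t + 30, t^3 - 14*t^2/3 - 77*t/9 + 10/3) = t - 6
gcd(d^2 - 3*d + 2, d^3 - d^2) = d - 1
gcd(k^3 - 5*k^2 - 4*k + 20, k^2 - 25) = k - 5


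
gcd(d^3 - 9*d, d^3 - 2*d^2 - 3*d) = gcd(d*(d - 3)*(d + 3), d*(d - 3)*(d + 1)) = d^2 - 3*d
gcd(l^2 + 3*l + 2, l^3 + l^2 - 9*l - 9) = l + 1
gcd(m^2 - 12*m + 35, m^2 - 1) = 1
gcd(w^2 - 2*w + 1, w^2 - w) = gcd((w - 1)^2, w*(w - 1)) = w - 1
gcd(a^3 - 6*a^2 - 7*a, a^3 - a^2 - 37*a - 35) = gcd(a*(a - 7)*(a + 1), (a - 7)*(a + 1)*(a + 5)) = a^2 - 6*a - 7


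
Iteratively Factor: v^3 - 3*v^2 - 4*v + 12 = (v + 2)*(v^2 - 5*v + 6) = (v - 3)*(v + 2)*(v - 2)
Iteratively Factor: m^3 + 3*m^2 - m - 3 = (m + 1)*(m^2 + 2*m - 3) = (m + 1)*(m + 3)*(m - 1)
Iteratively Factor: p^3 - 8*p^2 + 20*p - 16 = (p - 4)*(p^2 - 4*p + 4) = (p - 4)*(p - 2)*(p - 2)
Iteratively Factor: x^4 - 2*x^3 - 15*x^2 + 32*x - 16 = (x + 4)*(x^3 - 6*x^2 + 9*x - 4) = (x - 1)*(x + 4)*(x^2 - 5*x + 4) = (x - 1)^2*(x + 4)*(x - 4)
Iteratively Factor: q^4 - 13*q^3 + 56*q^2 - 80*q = (q)*(q^3 - 13*q^2 + 56*q - 80) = q*(q - 4)*(q^2 - 9*q + 20) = q*(q - 4)^2*(q - 5)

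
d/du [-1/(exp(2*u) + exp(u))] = (2*exp(u) + 1)*exp(-u)/(exp(u) + 1)^2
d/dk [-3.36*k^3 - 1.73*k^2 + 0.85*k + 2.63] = -10.08*k^2 - 3.46*k + 0.85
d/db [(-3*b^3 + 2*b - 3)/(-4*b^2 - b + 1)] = (12*b^4 + 6*b^3 - b^2 - 24*b - 1)/(16*b^4 + 8*b^3 - 7*b^2 - 2*b + 1)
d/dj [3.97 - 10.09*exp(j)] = -10.09*exp(j)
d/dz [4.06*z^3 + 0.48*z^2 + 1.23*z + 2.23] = 12.18*z^2 + 0.96*z + 1.23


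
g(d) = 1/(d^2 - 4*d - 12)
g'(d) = (4 - 2*d)/(d^2 - 4*d - 12)^2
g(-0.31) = -0.09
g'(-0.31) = 0.04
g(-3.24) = 0.09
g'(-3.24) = 0.08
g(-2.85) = 0.13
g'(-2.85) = 0.17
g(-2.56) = 0.21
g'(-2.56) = 0.40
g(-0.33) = -0.09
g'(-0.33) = 0.04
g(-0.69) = -0.11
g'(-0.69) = 0.07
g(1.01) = -0.07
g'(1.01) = 0.01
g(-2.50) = 0.24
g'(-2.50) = 0.50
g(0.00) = -0.08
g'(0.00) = 0.03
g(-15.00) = 0.00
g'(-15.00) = 0.00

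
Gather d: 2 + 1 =3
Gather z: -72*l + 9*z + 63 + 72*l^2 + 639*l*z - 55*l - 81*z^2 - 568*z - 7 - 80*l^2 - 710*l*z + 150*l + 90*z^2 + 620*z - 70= -8*l^2 + 23*l + 9*z^2 + z*(61 - 71*l) - 14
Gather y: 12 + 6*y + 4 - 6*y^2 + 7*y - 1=-6*y^2 + 13*y + 15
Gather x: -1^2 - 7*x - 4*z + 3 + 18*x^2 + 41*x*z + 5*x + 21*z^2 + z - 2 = 18*x^2 + x*(41*z - 2) + 21*z^2 - 3*z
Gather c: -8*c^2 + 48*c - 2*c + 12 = -8*c^2 + 46*c + 12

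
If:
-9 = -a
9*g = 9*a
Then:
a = 9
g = 9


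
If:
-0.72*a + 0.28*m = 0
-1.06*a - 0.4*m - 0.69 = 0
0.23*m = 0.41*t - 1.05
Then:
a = -0.33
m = -0.85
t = 2.08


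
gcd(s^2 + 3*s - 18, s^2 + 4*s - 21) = s - 3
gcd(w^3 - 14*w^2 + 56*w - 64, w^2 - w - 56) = w - 8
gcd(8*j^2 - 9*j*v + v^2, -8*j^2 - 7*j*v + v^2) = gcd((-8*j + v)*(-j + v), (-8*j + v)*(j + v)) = -8*j + v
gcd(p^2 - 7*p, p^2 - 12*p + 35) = p - 7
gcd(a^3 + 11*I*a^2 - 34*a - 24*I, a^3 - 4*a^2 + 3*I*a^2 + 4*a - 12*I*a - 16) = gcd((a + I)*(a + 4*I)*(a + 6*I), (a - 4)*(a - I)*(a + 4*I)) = a + 4*I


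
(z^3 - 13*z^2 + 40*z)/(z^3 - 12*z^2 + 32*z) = (z - 5)/(z - 4)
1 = 1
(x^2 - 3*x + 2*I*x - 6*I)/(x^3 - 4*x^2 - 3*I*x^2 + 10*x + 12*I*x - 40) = (x - 3)/(x^2 - x*(4 + 5*I) + 20*I)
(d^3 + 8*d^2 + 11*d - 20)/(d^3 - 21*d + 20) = (d + 4)/(d - 4)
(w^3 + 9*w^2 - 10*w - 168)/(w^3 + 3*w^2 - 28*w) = (w + 6)/w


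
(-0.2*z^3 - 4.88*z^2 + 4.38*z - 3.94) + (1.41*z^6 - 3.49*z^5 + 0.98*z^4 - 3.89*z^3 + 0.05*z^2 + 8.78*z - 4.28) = 1.41*z^6 - 3.49*z^5 + 0.98*z^4 - 4.09*z^3 - 4.83*z^2 + 13.16*z - 8.22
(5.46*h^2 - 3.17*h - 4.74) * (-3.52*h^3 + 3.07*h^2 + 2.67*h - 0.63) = -19.2192*h^5 + 27.9206*h^4 + 21.5311*h^3 - 26.4555*h^2 - 10.6587*h + 2.9862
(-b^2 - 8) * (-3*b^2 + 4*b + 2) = 3*b^4 - 4*b^3 + 22*b^2 - 32*b - 16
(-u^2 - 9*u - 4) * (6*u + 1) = -6*u^3 - 55*u^2 - 33*u - 4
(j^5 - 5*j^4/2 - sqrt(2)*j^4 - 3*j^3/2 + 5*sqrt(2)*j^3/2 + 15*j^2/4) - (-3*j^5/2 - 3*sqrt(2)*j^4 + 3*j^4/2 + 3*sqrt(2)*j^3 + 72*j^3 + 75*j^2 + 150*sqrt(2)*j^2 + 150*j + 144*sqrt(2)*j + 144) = 5*j^5/2 - 4*j^4 + 2*sqrt(2)*j^4 - 147*j^3/2 - sqrt(2)*j^3/2 - 150*sqrt(2)*j^2 - 285*j^2/4 - 144*sqrt(2)*j - 150*j - 144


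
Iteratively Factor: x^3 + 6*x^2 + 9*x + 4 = (x + 1)*(x^2 + 5*x + 4) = (x + 1)^2*(x + 4)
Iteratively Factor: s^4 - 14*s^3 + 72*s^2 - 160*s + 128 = (s - 2)*(s^3 - 12*s^2 + 48*s - 64) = (s - 4)*(s - 2)*(s^2 - 8*s + 16) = (s - 4)^2*(s - 2)*(s - 4)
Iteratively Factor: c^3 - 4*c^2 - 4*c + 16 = (c - 4)*(c^2 - 4) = (c - 4)*(c + 2)*(c - 2)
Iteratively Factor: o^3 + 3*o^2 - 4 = (o - 1)*(o^2 + 4*o + 4) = (o - 1)*(o + 2)*(o + 2)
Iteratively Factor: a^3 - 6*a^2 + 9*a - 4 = (a - 1)*(a^2 - 5*a + 4) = (a - 4)*(a - 1)*(a - 1)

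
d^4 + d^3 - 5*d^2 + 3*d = d*(d - 1)^2*(d + 3)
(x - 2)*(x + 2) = x^2 - 4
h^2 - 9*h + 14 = (h - 7)*(h - 2)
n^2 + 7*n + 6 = (n + 1)*(n + 6)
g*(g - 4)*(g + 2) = g^3 - 2*g^2 - 8*g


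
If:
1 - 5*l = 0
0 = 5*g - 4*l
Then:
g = 4/25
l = 1/5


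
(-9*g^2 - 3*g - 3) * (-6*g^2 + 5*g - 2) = 54*g^4 - 27*g^3 + 21*g^2 - 9*g + 6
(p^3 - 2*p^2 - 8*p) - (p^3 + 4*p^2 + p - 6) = -6*p^2 - 9*p + 6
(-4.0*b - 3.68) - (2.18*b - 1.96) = -6.18*b - 1.72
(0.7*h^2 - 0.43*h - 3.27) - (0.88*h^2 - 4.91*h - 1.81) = -0.18*h^2 + 4.48*h - 1.46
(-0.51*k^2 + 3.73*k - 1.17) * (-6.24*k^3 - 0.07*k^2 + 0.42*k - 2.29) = 3.1824*k^5 - 23.2395*k^4 + 6.8255*k^3 + 2.8164*k^2 - 9.0331*k + 2.6793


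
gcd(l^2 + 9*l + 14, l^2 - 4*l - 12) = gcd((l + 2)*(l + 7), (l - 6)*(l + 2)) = l + 2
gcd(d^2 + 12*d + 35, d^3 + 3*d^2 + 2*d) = 1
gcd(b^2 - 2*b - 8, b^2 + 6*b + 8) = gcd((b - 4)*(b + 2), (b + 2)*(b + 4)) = b + 2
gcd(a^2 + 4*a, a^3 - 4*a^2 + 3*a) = a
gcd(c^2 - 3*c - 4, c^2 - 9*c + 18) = 1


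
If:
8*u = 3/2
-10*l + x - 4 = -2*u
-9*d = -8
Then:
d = 8/9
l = x/10 - 29/80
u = 3/16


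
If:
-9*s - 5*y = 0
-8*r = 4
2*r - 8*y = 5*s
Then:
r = -1/2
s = 5/47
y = -9/47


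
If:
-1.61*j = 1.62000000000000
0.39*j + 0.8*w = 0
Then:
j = -1.01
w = 0.49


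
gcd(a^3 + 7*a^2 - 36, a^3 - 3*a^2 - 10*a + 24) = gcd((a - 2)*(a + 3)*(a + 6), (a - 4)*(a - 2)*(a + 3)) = a^2 + a - 6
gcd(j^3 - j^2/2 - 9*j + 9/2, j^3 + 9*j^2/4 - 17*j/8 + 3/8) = j^2 + 5*j/2 - 3/2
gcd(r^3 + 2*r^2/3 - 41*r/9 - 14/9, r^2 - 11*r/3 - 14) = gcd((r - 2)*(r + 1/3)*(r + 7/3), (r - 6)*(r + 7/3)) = r + 7/3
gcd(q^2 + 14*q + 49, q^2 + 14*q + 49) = q^2 + 14*q + 49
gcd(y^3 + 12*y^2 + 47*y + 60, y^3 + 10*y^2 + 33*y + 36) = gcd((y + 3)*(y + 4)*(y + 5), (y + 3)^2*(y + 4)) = y^2 + 7*y + 12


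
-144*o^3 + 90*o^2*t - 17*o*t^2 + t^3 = (-8*o + t)*(-6*o + t)*(-3*o + t)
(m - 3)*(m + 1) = m^2 - 2*m - 3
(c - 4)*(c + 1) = c^2 - 3*c - 4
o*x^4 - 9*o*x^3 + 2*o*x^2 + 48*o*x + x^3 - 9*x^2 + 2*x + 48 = (x - 8)*(x - 3)*(x + 2)*(o*x + 1)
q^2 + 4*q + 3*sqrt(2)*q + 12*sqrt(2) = (q + 4)*(q + 3*sqrt(2))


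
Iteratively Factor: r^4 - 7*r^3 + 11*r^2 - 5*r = (r - 1)*(r^3 - 6*r^2 + 5*r) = (r - 1)^2*(r^2 - 5*r) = r*(r - 1)^2*(r - 5)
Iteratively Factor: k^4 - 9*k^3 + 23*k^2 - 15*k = (k - 1)*(k^3 - 8*k^2 + 15*k) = (k - 5)*(k - 1)*(k^2 - 3*k) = (k - 5)*(k - 3)*(k - 1)*(k)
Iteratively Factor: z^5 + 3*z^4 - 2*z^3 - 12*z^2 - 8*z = (z + 2)*(z^4 + z^3 - 4*z^2 - 4*z) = (z + 2)^2*(z^3 - z^2 - 2*z) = z*(z + 2)^2*(z^2 - z - 2) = z*(z - 2)*(z + 2)^2*(z + 1)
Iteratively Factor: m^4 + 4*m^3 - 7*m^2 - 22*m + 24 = (m + 4)*(m^3 - 7*m + 6) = (m + 3)*(m + 4)*(m^2 - 3*m + 2) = (m - 2)*(m + 3)*(m + 4)*(m - 1)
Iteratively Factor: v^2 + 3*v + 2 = (v + 1)*(v + 2)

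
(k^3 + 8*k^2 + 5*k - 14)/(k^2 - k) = k + 9 + 14/k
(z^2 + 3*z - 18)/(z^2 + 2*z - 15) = (z + 6)/(z + 5)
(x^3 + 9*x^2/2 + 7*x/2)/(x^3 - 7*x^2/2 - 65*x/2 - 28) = x/(x - 8)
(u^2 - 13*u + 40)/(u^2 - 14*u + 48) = (u - 5)/(u - 6)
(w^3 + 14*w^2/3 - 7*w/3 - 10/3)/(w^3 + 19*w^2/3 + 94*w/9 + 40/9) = 3*(w^2 + 4*w - 5)/(3*w^2 + 17*w + 20)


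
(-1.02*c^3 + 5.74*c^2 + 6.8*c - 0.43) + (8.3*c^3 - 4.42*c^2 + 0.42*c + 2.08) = 7.28*c^3 + 1.32*c^2 + 7.22*c + 1.65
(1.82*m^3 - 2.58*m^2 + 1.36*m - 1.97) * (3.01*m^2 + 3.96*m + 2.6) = 5.4782*m^5 - 0.558599999999999*m^4 - 1.3912*m^3 - 7.2521*m^2 - 4.2652*m - 5.122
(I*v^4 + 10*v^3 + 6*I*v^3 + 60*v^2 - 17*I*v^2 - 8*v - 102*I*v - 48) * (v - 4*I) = I*v^5 + 14*v^4 + 6*I*v^4 + 84*v^3 - 57*I*v^3 - 76*v^2 - 342*I*v^2 - 456*v + 32*I*v + 192*I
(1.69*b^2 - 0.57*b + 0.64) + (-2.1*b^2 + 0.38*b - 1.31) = -0.41*b^2 - 0.19*b - 0.67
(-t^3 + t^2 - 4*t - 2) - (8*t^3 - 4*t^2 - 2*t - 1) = -9*t^3 + 5*t^2 - 2*t - 1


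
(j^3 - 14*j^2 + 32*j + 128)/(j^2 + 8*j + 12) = (j^2 - 16*j + 64)/(j + 6)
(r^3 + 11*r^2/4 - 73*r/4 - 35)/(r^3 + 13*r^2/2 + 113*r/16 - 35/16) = 4*(r - 4)/(4*r - 1)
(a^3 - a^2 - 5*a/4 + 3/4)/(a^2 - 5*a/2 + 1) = (2*a^2 - a - 3)/(2*(a - 2))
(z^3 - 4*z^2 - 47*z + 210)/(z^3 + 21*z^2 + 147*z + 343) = (z^2 - 11*z + 30)/(z^2 + 14*z + 49)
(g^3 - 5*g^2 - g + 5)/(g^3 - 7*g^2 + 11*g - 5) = (g + 1)/(g - 1)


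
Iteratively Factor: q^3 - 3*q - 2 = (q + 1)*(q^2 - q - 2) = (q + 1)^2*(q - 2)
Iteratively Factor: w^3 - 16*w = (w - 4)*(w^2 + 4*w) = (w - 4)*(w + 4)*(w)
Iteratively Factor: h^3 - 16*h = (h + 4)*(h^2 - 4*h) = h*(h + 4)*(h - 4)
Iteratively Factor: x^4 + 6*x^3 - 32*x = (x - 2)*(x^3 + 8*x^2 + 16*x) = (x - 2)*(x + 4)*(x^2 + 4*x) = (x - 2)*(x + 4)^2*(x)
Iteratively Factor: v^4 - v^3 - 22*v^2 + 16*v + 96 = (v + 4)*(v^3 - 5*v^2 - 2*v + 24) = (v - 3)*(v + 4)*(v^2 - 2*v - 8) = (v - 3)*(v + 2)*(v + 4)*(v - 4)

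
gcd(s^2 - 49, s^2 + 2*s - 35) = s + 7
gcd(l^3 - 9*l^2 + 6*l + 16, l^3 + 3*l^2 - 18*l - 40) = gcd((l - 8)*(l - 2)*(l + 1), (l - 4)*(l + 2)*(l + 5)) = 1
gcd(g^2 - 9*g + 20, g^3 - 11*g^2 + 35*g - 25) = g - 5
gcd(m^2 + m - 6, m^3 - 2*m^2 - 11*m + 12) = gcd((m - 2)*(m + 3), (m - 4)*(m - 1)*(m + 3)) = m + 3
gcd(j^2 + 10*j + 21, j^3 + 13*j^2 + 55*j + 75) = j + 3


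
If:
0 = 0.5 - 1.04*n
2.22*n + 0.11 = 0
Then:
No Solution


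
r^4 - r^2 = r^2*(r - 1)*(r + 1)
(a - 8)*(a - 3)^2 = a^3 - 14*a^2 + 57*a - 72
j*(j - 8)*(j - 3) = j^3 - 11*j^2 + 24*j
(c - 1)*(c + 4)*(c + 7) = c^3 + 10*c^2 + 17*c - 28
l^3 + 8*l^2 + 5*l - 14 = (l - 1)*(l + 2)*(l + 7)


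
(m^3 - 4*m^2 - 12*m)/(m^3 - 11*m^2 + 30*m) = (m + 2)/(m - 5)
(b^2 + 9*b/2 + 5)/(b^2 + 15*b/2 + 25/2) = (b + 2)/(b + 5)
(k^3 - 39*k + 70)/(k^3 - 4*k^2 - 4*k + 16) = (k^2 + 2*k - 35)/(k^2 - 2*k - 8)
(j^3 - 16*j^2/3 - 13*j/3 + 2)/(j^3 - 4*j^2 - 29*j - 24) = (j^2 - 19*j/3 + 2)/(j^2 - 5*j - 24)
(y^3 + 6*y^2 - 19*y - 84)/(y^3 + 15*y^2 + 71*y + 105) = (y - 4)/(y + 5)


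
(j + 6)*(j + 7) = j^2 + 13*j + 42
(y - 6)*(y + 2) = y^2 - 4*y - 12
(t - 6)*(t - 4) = t^2 - 10*t + 24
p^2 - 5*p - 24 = (p - 8)*(p + 3)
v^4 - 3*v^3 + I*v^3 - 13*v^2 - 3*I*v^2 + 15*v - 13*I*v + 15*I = (v - 5)*(v - 1)*(v + 3)*(v + I)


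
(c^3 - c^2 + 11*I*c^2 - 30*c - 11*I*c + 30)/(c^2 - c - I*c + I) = (c^2 + 11*I*c - 30)/(c - I)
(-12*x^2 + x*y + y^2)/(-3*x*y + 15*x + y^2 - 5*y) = (4*x + y)/(y - 5)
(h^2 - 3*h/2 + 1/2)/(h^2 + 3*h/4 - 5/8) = 4*(h - 1)/(4*h + 5)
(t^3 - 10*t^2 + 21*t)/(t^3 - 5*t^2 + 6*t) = (t - 7)/(t - 2)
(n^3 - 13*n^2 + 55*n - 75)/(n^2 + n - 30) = (n^2 - 8*n + 15)/(n + 6)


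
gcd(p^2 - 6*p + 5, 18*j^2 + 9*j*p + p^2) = 1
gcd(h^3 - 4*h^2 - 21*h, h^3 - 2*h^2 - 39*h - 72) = h + 3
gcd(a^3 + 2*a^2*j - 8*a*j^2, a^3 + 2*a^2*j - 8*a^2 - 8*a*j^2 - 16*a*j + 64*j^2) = a^2 + 2*a*j - 8*j^2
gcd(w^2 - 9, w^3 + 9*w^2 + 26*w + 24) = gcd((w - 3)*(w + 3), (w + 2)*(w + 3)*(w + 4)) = w + 3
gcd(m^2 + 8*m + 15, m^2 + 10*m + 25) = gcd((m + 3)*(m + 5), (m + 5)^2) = m + 5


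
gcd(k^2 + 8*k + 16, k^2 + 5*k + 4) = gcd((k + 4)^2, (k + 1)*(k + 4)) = k + 4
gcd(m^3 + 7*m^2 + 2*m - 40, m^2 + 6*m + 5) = m + 5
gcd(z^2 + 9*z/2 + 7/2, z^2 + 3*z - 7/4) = z + 7/2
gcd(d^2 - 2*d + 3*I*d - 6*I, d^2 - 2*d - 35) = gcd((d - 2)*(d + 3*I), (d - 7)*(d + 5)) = 1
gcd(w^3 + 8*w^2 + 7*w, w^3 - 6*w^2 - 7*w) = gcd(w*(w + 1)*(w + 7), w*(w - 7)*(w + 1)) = w^2 + w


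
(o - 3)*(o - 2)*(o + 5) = o^3 - 19*o + 30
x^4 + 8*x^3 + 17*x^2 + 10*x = x*(x + 1)*(x + 2)*(x + 5)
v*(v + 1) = v^2 + v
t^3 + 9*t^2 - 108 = (t - 3)*(t + 6)^2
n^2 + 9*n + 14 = (n + 2)*(n + 7)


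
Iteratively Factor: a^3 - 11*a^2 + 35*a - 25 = (a - 1)*(a^2 - 10*a + 25) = (a - 5)*(a - 1)*(a - 5)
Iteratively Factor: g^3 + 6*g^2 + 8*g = (g + 2)*(g^2 + 4*g) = (g + 2)*(g + 4)*(g)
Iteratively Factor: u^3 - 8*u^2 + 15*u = (u)*(u^2 - 8*u + 15) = u*(u - 3)*(u - 5)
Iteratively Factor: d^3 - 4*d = (d)*(d^2 - 4) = d*(d - 2)*(d + 2)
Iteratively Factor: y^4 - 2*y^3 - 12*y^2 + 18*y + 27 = (y + 3)*(y^3 - 5*y^2 + 3*y + 9) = (y - 3)*(y + 3)*(y^2 - 2*y - 3) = (y - 3)^2*(y + 3)*(y + 1)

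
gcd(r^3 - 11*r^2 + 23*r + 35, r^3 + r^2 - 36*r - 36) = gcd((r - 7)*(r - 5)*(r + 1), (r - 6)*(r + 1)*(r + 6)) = r + 1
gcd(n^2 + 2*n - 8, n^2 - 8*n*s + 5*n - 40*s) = 1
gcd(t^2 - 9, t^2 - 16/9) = 1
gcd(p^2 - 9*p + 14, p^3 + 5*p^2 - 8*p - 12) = p - 2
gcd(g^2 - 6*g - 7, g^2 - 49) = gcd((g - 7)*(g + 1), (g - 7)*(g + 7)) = g - 7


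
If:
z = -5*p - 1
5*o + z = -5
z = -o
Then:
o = -5/4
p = -9/20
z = 5/4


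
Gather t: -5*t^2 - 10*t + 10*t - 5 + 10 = 5 - 5*t^2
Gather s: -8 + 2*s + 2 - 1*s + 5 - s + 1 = 0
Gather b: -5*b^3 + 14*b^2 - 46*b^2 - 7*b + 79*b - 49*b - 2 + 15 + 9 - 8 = -5*b^3 - 32*b^2 + 23*b + 14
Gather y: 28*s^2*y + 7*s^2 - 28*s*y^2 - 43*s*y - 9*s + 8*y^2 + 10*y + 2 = 7*s^2 - 9*s + y^2*(8 - 28*s) + y*(28*s^2 - 43*s + 10) + 2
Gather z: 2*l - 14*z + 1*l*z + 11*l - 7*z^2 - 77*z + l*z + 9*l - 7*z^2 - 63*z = 22*l - 14*z^2 + z*(2*l - 154)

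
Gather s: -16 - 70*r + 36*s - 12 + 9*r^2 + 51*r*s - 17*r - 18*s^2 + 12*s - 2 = 9*r^2 - 87*r - 18*s^2 + s*(51*r + 48) - 30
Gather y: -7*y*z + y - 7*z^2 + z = y*(1 - 7*z) - 7*z^2 + z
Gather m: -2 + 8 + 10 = 16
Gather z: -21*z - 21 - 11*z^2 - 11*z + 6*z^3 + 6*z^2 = 6*z^3 - 5*z^2 - 32*z - 21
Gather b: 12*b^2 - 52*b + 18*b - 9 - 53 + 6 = 12*b^2 - 34*b - 56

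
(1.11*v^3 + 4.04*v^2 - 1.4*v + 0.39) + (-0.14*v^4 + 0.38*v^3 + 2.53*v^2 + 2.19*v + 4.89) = -0.14*v^4 + 1.49*v^3 + 6.57*v^2 + 0.79*v + 5.28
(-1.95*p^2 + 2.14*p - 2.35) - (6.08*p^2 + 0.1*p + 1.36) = -8.03*p^2 + 2.04*p - 3.71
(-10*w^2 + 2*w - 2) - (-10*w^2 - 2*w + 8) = 4*w - 10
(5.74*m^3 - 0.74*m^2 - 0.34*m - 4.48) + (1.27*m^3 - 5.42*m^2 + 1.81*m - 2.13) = 7.01*m^3 - 6.16*m^2 + 1.47*m - 6.61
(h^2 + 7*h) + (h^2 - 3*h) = 2*h^2 + 4*h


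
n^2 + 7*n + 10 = (n + 2)*(n + 5)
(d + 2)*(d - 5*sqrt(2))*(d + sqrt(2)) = d^3 - 4*sqrt(2)*d^2 + 2*d^2 - 8*sqrt(2)*d - 10*d - 20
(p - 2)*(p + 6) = p^2 + 4*p - 12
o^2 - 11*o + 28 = (o - 7)*(o - 4)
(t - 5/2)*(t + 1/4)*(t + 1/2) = t^3 - 7*t^2/4 - 7*t/4 - 5/16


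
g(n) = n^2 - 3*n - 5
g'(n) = 2*n - 3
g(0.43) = -6.11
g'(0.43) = -2.14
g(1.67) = -7.22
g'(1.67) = 0.34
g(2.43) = -6.39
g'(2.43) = 1.86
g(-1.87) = 4.11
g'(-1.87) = -6.74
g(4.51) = 1.81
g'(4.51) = 6.02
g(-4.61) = 30.08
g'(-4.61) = -12.22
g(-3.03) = 13.27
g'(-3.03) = -9.06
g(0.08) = -5.23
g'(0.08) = -2.84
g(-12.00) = 175.00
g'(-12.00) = -27.00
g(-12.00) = 175.00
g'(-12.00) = -27.00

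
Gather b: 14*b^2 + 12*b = 14*b^2 + 12*b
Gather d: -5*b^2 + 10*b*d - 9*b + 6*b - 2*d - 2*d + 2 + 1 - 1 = -5*b^2 - 3*b + d*(10*b - 4) + 2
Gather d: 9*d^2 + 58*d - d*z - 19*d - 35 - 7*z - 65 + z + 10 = 9*d^2 + d*(39 - z) - 6*z - 90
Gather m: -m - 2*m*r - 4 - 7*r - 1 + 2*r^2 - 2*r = m*(-2*r - 1) + 2*r^2 - 9*r - 5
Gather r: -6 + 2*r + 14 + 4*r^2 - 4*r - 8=4*r^2 - 2*r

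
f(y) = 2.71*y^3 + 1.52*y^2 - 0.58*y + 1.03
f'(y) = 8.13*y^2 + 3.04*y - 0.58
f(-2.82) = -46.02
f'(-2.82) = 55.50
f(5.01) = 377.06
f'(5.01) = 218.71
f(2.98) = 84.52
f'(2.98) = 80.68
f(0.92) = 3.89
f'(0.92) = 9.10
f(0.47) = 1.37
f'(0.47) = 2.64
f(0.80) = 2.93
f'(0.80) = 7.06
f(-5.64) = -433.54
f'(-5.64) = 240.89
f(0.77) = 2.72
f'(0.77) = 6.58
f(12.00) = 4895.83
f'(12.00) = 1206.62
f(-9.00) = -1846.22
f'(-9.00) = 630.59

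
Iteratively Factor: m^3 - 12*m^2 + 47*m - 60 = (m - 5)*(m^2 - 7*m + 12) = (m - 5)*(m - 4)*(m - 3)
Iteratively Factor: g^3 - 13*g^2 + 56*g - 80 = (g - 4)*(g^2 - 9*g + 20) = (g - 5)*(g - 4)*(g - 4)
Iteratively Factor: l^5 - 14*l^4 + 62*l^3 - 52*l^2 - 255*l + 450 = (l - 5)*(l^4 - 9*l^3 + 17*l^2 + 33*l - 90) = (l - 5)^2*(l^3 - 4*l^2 - 3*l + 18) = (l - 5)^2*(l + 2)*(l^2 - 6*l + 9) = (l - 5)^2*(l - 3)*(l + 2)*(l - 3)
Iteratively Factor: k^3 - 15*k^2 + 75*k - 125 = (k - 5)*(k^2 - 10*k + 25) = (k - 5)^2*(k - 5)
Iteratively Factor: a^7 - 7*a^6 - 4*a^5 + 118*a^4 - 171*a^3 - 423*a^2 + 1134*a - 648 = (a + 3)*(a^6 - 10*a^5 + 26*a^4 + 40*a^3 - 291*a^2 + 450*a - 216) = (a - 3)*(a + 3)*(a^5 - 7*a^4 + 5*a^3 + 55*a^2 - 126*a + 72) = (a - 3)^2*(a + 3)*(a^4 - 4*a^3 - 7*a^2 + 34*a - 24) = (a - 4)*(a - 3)^2*(a + 3)*(a^3 - 7*a + 6) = (a - 4)*(a - 3)^2*(a - 2)*(a + 3)*(a^2 + 2*a - 3) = (a - 4)*(a - 3)^2*(a - 2)*(a + 3)^2*(a - 1)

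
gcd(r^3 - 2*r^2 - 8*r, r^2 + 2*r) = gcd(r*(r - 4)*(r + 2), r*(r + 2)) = r^2 + 2*r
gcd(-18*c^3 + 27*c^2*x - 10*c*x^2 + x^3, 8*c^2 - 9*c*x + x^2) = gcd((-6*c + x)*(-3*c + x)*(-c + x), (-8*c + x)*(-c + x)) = -c + x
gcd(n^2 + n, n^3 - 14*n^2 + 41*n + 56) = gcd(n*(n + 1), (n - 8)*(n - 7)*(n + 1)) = n + 1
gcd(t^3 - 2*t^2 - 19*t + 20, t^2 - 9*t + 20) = t - 5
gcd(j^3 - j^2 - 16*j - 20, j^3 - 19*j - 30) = j^2 - 3*j - 10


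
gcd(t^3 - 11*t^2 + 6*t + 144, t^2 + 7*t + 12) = t + 3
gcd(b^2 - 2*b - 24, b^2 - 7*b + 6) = b - 6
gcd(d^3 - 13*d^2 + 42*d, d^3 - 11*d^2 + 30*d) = d^2 - 6*d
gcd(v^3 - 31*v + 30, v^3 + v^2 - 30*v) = v^2 + v - 30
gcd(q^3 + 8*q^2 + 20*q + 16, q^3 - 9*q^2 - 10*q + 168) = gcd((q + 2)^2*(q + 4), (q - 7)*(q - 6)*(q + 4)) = q + 4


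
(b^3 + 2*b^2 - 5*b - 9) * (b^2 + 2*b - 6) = b^5 + 4*b^4 - 7*b^3 - 31*b^2 + 12*b + 54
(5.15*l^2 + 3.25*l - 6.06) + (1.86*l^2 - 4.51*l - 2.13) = 7.01*l^2 - 1.26*l - 8.19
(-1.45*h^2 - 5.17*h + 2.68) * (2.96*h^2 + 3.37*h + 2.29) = -4.292*h^4 - 20.1897*h^3 - 12.8106*h^2 - 2.8077*h + 6.1372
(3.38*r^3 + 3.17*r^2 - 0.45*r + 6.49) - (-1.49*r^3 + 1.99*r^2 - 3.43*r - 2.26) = 4.87*r^3 + 1.18*r^2 + 2.98*r + 8.75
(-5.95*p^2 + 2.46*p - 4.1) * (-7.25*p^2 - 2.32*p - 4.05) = 43.1375*p^4 - 4.031*p^3 + 48.1153*p^2 - 0.451000000000001*p + 16.605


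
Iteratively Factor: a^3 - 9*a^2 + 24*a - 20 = (a - 2)*(a^2 - 7*a + 10) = (a - 2)^2*(a - 5)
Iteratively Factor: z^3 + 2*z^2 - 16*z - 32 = (z + 4)*(z^2 - 2*z - 8) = (z + 2)*(z + 4)*(z - 4)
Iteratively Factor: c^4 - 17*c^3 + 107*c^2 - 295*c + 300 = (c - 3)*(c^3 - 14*c^2 + 65*c - 100) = (c - 4)*(c - 3)*(c^2 - 10*c + 25) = (c - 5)*(c - 4)*(c - 3)*(c - 5)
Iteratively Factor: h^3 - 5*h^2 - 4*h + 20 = (h + 2)*(h^2 - 7*h + 10) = (h - 5)*(h + 2)*(h - 2)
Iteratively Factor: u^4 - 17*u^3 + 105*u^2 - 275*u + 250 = (u - 2)*(u^3 - 15*u^2 + 75*u - 125) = (u - 5)*(u - 2)*(u^2 - 10*u + 25) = (u - 5)^2*(u - 2)*(u - 5)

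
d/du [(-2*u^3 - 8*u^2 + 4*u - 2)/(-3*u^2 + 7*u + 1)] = 2*(3*u^4 - 14*u^3 - 25*u^2 - 14*u + 9)/(9*u^4 - 42*u^3 + 43*u^2 + 14*u + 1)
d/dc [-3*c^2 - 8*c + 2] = -6*c - 8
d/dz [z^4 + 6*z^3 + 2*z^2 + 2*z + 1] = 4*z^3 + 18*z^2 + 4*z + 2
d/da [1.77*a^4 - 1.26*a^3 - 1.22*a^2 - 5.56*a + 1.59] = 7.08*a^3 - 3.78*a^2 - 2.44*a - 5.56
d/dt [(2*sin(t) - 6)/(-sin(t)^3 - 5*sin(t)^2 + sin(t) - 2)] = 8*(-58*sin(2*t) - sin(4*t) + 4*cos(3*t))/(-sin(t) - sin(3*t) - 10*cos(2*t) + 18)^2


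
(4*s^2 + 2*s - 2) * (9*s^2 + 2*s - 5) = 36*s^4 + 26*s^3 - 34*s^2 - 14*s + 10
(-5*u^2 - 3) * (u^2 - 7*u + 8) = -5*u^4 + 35*u^3 - 43*u^2 + 21*u - 24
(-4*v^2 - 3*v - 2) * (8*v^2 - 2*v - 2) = -32*v^4 - 16*v^3 - 2*v^2 + 10*v + 4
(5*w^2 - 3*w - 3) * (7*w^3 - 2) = 35*w^5 - 21*w^4 - 21*w^3 - 10*w^2 + 6*w + 6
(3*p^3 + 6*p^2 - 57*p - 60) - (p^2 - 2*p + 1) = 3*p^3 + 5*p^2 - 55*p - 61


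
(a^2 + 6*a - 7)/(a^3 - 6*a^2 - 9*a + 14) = (a + 7)/(a^2 - 5*a - 14)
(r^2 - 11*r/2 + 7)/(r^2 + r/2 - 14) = (r - 2)/(r + 4)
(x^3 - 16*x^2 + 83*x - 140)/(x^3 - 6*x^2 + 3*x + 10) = (x^2 - 11*x + 28)/(x^2 - x - 2)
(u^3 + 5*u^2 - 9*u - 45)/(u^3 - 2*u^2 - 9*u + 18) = (u + 5)/(u - 2)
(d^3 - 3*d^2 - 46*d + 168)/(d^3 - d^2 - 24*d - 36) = (d^2 + 3*d - 28)/(d^2 + 5*d + 6)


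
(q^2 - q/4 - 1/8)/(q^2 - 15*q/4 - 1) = (q - 1/2)/(q - 4)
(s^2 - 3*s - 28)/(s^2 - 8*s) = (s^2 - 3*s - 28)/(s*(s - 8))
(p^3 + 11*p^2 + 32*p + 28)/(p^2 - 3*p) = (p^3 + 11*p^2 + 32*p + 28)/(p*(p - 3))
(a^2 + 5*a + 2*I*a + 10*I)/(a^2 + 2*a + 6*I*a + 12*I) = (a^2 + a*(5 + 2*I) + 10*I)/(a^2 + a*(2 + 6*I) + 12*I)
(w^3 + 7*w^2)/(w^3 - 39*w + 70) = w^2/(w^2 - 7*w + 10)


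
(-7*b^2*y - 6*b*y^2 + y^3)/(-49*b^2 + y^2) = y*(b + y)/(7*b + y)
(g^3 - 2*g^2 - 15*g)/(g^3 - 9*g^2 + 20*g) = (g + 3)/(g - 4)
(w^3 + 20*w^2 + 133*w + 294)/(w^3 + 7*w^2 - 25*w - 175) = (w^2 + 13*w + 42)/(w^2 - 25)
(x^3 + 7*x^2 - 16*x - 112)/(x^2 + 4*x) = x + 3 - 28/x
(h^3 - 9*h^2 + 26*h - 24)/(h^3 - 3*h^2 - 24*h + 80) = (h^2 - 5*h + 6)/(h^2 + h - 20)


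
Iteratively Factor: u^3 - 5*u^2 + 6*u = (u)*(u^2 - 5*u + 6) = u*(u - 2)*(u - 3)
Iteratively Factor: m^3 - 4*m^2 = (m)*(m^2 - 4*m) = m^2*(m - 4)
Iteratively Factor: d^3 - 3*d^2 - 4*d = (d + 1)*(d^2 - 4*d) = (d - 4)*(d + 1)*(d)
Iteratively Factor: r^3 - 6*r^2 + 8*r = (r - 4)*(r^2 - 2*r) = r*(r - 4)*(r - 2)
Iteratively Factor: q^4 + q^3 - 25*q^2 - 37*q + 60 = (q + 3)*(q^3 - 2*q^2 - 19*q + 20) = (q - 5)*(q + 3)*(q^2 + 3*q - 4) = (q - 5)*(q + 3)*(q + 4)*(q - 1)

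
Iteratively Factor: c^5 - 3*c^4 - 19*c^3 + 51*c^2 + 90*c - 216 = (c - 3)*(c^4 - 19*c^2 - 6*c + 72) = (c - 4)*(c - 3)*(c^3 + 4*c^2 - 3*c - 18) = (c - 4)*(c - 3)*(c + 3)*(c^2 + c - 6) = (c - 4)*(c - 3)*(c + 3)^2*(c - 2)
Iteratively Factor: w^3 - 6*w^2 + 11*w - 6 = (w - 1)*(w^2 - 5*w + 6) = (w - 2)*(w - 1)*(w - 3)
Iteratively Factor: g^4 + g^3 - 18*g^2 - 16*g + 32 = (g + 4)*(g^3 - 3*g^2 - 6*g + 8) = (g - 1)*(g + 4)*(g^2 - 2*g - 8) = (g - 4)*(g - 1)*(g + 4)*(g + 2)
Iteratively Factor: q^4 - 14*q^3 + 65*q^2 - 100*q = (q - 5)*(q^3 - 9*q^2 + 20*q) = (q - 5)*(q - 4)*(q^2 - 5*q) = (q - 5)^2*(q - 4)*(q)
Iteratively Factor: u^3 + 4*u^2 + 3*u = (u + 3)*(u^2 + u) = u*(u + 3)*(u + 1)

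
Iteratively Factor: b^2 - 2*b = (b - 2)*(b)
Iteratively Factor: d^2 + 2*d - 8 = (d + 4)*(d - 2)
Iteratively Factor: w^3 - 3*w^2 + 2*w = (w - 2)*(w^2 - w) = w*(w - 2)*(w - 1)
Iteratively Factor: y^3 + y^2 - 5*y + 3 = (y + 3)*(y^2 - 2*y + 1) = (y - 1)*(y + 3)*(y - 1)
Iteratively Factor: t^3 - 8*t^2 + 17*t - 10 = (t - 5)*(t^2 - 3*t + 2) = (t - 5)*(t - 1)*(t - 2)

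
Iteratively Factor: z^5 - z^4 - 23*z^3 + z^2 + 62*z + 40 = (z + 1)*(z^4 - 2*z^3 - 21*z^2 + 22*z + 40) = (z - 5)*(z + 1)*(z^3 + 3*z^2 - 6*z - 8) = (z - 5)*(z + 1)*(z + 4)*(z^2 - z - 2) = (z - 5)*(z - 2)*(z + 1)*(z + 4)*(z + 1)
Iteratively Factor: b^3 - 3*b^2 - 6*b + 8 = (b - 1)*(b^2 - 2*b - 8) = (b - 4)*(b - 1)*(b + 2)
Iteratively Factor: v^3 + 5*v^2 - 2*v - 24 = (v + 3)*(v^2 + 2*v - 8) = (v - 2)*(v + 3)*(v + 4)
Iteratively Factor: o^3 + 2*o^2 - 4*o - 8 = (o + 2)*(o^2 - 4) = (o + 2)^2*(o - 2)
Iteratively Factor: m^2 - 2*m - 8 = (m + 2)*(m - 4)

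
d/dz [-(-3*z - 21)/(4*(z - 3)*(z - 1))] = 3*(-z^2 - 14*z + 31)/(4*(z^4 - 8*z^3 + 22*z^2 - 24*z + 9))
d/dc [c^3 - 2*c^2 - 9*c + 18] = 3*c^2 - 4*c - 9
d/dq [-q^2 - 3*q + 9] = -2*q - 3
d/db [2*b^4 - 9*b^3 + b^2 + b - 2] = 8*b^3 - 27*b^2 + 2*b + 1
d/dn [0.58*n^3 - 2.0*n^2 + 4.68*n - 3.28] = 1.74*n^2 - 4.0*n + 4.68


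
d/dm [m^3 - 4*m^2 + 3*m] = 3*m^2 - 8*m + 3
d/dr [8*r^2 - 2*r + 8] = 16*r - 2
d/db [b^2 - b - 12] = 2*b - 1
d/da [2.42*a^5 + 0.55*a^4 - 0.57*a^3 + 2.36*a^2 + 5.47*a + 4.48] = 12.1*a^4 + 2.2*a^3 - 1.71*a^2 + 4.72*a + 5.47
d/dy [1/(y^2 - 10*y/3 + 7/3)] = 6*(5 - 3*y)/(3*y^2 - 10*y + 7)^2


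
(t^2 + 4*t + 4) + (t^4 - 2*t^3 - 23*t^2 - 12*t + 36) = t^4 - 2*t^3 - 22*t^2 - 8*t + 40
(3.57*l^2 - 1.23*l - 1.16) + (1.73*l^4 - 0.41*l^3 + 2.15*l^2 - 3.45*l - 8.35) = 1.73*l^4 - 0.41*l^3 + 5.72*l^2 - 4.68*l - 9.51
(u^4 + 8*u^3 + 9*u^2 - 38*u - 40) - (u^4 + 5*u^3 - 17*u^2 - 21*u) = 3*u^3 + 26*u^2 - 17*u - 40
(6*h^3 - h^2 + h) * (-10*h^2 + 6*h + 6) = -60*h^5 + 46*h^4 + 20*h^3 + 6*h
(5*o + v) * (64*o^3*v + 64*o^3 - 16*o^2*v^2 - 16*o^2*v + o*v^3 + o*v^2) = 320*o^4*v + 320*o^4 - 16*o^3*v^2 - 16*o^3*v - 11*o^2*v^3 - 11*o^2*v^2 + o*v^4 + o*v^3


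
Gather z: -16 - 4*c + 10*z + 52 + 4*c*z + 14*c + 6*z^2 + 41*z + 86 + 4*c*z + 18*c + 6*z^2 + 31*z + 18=28*c + 12*z^2 + z*(8*c + 82) + 140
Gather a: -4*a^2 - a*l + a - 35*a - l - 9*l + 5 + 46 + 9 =-4*a^2 + a*(-l - 34) - 10*l + 60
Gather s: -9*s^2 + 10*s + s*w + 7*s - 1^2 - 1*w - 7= -9*s^2 + s*(w + 17) - w - 8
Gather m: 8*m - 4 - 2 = 8*m - 6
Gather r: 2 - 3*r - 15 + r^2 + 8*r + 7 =r^2 + 5*r - 6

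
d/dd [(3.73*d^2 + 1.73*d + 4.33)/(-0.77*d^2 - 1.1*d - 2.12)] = (-2.7709*d^2 - 9.147*d + 1.0954)/(0.5929*d^4 + 1.694*d^3 + 4.4748*d^2 + 4.664*d + 4.4944)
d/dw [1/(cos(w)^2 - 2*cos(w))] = 2*(-sin(w)/cos(w)^2 + tan(w))/(cos(w) - 2)^2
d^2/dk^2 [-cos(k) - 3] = cos(k)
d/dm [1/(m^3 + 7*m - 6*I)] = (-3*m^2 - 7)/(m^3 + 7*m - 6*I)^2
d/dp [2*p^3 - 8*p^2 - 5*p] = 6*p^2 - 16*p - 5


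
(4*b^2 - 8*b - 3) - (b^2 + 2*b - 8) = 3*b^2 - 10*b + 5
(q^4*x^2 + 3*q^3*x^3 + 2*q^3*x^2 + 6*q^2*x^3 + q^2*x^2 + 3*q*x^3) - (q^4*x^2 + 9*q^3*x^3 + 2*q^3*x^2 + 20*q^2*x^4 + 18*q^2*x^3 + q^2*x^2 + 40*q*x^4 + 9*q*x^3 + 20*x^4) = -6*q^3*x^3 - 20*q^2*x^4 - 12*q^2*x^3 - 40*q*x^4 - 6*q*x^3 - 20*x^4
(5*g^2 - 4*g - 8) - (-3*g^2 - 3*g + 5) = 8*g^2 - g - 13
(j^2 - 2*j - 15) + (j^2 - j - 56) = 2*j^2 - 3*j - 71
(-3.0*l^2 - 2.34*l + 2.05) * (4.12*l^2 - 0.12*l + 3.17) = -12.36*l^4 - 9.2808*l^3 - 0.7832*l^2 - 7.6638*l + 6.4985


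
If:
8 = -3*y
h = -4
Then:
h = -4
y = -8/3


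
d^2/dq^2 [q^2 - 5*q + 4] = 2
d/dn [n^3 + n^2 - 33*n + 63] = 3*n^2 + 2*n - 33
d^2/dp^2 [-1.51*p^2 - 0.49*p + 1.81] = -3.02000000000000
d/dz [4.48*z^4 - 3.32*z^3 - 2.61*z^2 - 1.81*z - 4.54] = 17.92*z^3 - 9.96*z^2 - 5.22*z - 1.81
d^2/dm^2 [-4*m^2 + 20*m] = -8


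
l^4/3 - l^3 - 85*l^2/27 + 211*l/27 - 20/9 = (l/3 + 1)*(l - 4)*(l - 5/3)*(l - 1/3)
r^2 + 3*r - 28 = (r - 4)*(r + 7)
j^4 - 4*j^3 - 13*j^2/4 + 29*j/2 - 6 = (j - 4)*(j - 3/2)*(j - 1/2)*(j + 2)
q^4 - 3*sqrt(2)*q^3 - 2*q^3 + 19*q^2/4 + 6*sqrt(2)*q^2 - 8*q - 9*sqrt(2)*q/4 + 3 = (q - 3/2)*(q - 1/2)*(q - 2*sqrt(2))*(q - sqrt(2))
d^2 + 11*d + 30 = (d + 5)*(d + 6)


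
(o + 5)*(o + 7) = o^2 + 12*o + 35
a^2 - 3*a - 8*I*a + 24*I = (a - 3)*(a - 8*I)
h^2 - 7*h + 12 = (h - 4)*(h - 3)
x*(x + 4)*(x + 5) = x^3 + 9*x^2 + 20*x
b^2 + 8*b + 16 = (b + 4)^2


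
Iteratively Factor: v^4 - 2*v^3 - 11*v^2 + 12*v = (v + 3)*(v^3 - 5*v^2 + 4*v) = v*(v + 3)*(v^2 - 5*v + 4) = v*(v - 1)*(v + 3)*(v - 4)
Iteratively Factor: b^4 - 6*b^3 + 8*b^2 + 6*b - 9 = (b - 1)*(b^3 - 5*b^2 + 3*b + 9) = (b - 1)*(b + 1)*(b^2 - 6*b + 9) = (b - 3)*(b - 1)*(b + 1)*(b - 3)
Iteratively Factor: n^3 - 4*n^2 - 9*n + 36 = (n + 3)*(n^2 - 7*n + 12) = (n - 3)*(n + 3)*(n - 4)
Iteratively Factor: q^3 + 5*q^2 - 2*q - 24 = (q + 3)*(q^2 + 2*q - 8) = (q + 3)*(q + 4)*(q - 2)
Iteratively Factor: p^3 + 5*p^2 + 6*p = (p)*(p^2 + 5*p + 6) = p*(p + 2)*(p + 3)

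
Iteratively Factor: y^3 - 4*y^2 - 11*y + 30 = (y - 2)*(y^2 - 2*y - 15) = (y - 5)*(y - 2)*(y + 3)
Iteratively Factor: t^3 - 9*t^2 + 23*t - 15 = (t - 3)*(t^2 - 6*t + 5) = (t - 5)*(t - 3)*(t - 1)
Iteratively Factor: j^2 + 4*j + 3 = (j + 3)*(j + 1)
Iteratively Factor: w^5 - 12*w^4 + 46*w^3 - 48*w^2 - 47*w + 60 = (w - 5)*(w^4 - 7*w^3 + 11*w^2 + 7*w - 12) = (w - 5)*(w - 4)*(w^3 - 3*w^2 - w + 3) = (w - 5)*(w - 4)*(w - 3)*(w^2 - 1) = (w - 5)*(w - 4)*(w - 3)*(w - 1)*(w + 1)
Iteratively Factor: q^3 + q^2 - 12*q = (q + 4)*(q^2 - 3*q) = q*(q + 4)*(q - 3)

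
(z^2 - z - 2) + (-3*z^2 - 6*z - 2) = -2*z^2 - 7*z - 4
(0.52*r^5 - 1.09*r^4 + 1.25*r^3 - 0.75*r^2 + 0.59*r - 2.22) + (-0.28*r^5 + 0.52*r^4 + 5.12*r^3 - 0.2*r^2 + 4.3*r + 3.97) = 0.24*r^5 - 0.57*r^4 + 6.37*r^3 - 0.95*r^2 + 4.89*r + 1.75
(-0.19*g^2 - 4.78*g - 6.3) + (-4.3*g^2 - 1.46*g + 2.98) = -4.49*g^2 - 6.24*g - 3.32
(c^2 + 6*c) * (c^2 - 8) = c^4 + 6*c^3 - 8*c^2 - 48*c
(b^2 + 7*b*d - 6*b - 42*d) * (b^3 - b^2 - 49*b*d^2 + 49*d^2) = b^5 + 7*b^4*d - 7*b^4 - 49*b^3*d^2 - 49*b^3*d + 6*b^3 - 343*b^2*d^3 + 343*b^2*d^2 + 42*b^2*d + 2401*b*d^3 - 294*b*d^2 - 2058*d^3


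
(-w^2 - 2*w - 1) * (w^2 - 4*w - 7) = -w^4 + 2*w^3 + 14*w^2 + 18*w + 7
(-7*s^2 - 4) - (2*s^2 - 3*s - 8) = -9*s^2 + 3*s + 4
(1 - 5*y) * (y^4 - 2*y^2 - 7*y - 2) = -5*y^5 + y^4 + 10*y^3 + 33*y^2 + 3*y - 2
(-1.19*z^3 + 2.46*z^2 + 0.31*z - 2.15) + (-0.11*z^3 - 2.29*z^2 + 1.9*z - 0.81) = -1.3*z^3 + 0.17*z^2 + 2.21*z - 2.96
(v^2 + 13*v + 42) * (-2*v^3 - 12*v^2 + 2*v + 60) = -2*v^5 - 38*v^4 - 238*v^3 - 418*v^2 + 864*v + 2520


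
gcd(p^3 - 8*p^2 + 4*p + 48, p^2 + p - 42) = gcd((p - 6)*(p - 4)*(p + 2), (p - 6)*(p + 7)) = p - 6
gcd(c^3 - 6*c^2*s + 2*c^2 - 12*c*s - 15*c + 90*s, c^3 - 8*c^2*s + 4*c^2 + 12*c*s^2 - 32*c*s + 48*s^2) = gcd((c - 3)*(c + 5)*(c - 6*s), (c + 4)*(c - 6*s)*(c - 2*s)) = -c + 6*s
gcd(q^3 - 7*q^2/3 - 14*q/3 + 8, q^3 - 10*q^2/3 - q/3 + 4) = q^2 - 13*q/3 + 4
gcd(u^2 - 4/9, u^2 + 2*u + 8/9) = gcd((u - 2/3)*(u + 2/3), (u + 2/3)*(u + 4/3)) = u + 2/3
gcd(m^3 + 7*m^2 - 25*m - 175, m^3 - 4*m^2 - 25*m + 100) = m^2 - 25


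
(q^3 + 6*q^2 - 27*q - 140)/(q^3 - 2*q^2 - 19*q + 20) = (q + 7)/(q - 1)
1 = 1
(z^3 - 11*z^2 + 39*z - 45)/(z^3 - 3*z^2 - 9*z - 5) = (z^2 - 6*z + 9)/(z^2 + 2*z + 1)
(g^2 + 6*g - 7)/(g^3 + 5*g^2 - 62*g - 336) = (g - 1)/(g^2 - 2*g - 48)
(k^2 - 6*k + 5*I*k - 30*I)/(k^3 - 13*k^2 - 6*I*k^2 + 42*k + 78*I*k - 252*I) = (k + 5*I)/(k^2 - k*(7 + 6*I) + 42*I)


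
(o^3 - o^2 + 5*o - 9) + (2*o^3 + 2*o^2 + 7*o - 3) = 3*o^3 + o^2 + 12*o - 12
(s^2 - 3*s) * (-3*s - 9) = -3*s^3 + 27*s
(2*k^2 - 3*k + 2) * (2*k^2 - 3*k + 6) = 4*k^4 - 12*k^3 + 25*k^2 - 24*k + 12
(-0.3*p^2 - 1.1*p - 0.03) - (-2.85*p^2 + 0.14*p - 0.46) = 2.55*p^2 - 1.24*p + 0.43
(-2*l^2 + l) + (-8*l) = -2*l^2 - 7*l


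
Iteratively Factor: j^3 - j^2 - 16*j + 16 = (j - 1)*(j^2 - 16) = (j - 4)*(j - 1)*(j + 4)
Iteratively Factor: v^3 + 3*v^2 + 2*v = (v)*(v^2 + 3*v + 2) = v*(v + 1)*(v + 2)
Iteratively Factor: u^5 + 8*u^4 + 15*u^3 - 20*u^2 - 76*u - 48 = (u - 2)*(u^4 + 10*u^3 + 35*u^2 + 50*u + 24) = (u - 2)*(u + 4)*(u^3 + 6*u^2 + 11*u + 6) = (u - 2)*(u + 3)*(u + 4)*(u^2 + 3*u + 2) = (u - 2)*(u + 1)*(u + 3)*(u + 4)*(u + 2)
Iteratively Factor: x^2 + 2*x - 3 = (x - 1)*(x + 3)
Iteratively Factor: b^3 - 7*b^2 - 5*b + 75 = (b - 5)*(b^2 - 2*b - 15) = (b - 5)^2*(b + 3)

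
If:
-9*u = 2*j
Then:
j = -9*u/2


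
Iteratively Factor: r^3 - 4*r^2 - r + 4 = (r - 1)*(r^2 - 3*r - 4) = (r - 4)*(r - 1)*(r + 1)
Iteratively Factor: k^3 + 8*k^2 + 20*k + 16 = (k + 4)*(k^2 + 4*k + 4) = (k + 2)*(k + 4)*(k + 2)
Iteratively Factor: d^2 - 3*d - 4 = (d + 1)*(d - 4)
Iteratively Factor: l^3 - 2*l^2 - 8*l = (l - 4)*(l^2 + 2*l) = (l - 4)*(l + 2)*(l)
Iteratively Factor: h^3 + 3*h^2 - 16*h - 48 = (h + 4)*(h^2 - h - 12) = (h - 4)*(h + 4)*(h + 3)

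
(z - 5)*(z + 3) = z^2 - 2*z - 15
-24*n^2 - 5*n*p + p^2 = (-8*n + p)*(3*n + p)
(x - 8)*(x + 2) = x^2 - 6*x - 16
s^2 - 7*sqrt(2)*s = s*(s - 7*sqrt(2))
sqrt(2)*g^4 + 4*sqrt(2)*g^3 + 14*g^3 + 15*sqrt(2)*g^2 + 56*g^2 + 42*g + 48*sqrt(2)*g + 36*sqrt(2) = (g + 3)*(g + sqrt(2))*(g + 6*sqrt(2))*(sqrt(2)*g + sqrt(2))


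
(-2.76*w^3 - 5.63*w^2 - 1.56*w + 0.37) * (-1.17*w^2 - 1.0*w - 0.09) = 3.2292*w^5 + 9.3471*w^4 + 7.7036*w^3 + 1.6338*w^2 - 0.2296*w - 0.0333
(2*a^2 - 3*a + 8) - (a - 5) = 2*a^2 - 4*a + 13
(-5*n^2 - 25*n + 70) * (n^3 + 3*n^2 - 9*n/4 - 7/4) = -5*n^5 - 40*n^4 + 25*n^3/4 + 275*n^2 - 455*n/4 - 245/2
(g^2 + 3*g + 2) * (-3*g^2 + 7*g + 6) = -3*g^4 - 2*g^3 + 21*g^2 + 32*g + 12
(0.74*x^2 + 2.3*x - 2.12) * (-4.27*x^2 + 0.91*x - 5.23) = -3.1598*x^4 - 9.1476*x^3 + 7.2752*x^2 - 13.9582*x + 11.0876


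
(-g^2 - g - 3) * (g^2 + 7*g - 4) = -g^4 - 8*g^3 - 6*g^2 - 17*g + 12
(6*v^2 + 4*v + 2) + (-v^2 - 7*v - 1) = 5*v^2 - 3*v + 1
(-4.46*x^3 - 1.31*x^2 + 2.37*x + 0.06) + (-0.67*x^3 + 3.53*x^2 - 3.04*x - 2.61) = -5.13*x^3 + 2.22*x^2 - 0.67*x - 2.55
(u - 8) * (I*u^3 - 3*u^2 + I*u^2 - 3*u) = I*u^4 - 3*u^3 - 7*I*u^3 + 21*u^2 - 8*I*u^2 + 24*u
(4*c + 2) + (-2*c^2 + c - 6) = -2*c^2 + 5*c - 4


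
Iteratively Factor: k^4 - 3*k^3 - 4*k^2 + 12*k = (k - 3)*(k^3 - 4*k) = (k - 3)*(k + 2)*(k^2 - 2*k) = k*(k - 3)*(k + 2)*(k - 2)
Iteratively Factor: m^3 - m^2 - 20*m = (m + 4)*(m^2 - 5*m) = m*(m + 4)*(m - 5)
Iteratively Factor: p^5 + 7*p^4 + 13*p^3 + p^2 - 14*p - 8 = (p + 1)*(p^4 + 6*p^3 + 7*p^2 - 6*p - 8) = (p + 1)*(p + 4)*(p^3 + 2*p^2 - p - 2) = (p + 1)^2*(p + 4)*(p^2 + p - 2) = (p - 1)*(p + 1)^2*(p + 4)*(p + 2)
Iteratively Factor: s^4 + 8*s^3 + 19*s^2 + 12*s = (s + 4)*(s^3 + 4*s^2 + 3*s) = s*(s + 4)*(s^2 + 4*s + 3) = s*(s + 1)*(s + 4)*(s + 3)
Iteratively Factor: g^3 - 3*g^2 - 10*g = (g)*(g^2 - 3*g - 10) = g*(g + 2)*(g - 5)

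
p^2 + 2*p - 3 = (p - 1)*(p + 3)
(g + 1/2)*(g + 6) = g^2 + 13*g/2 + 3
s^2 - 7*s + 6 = (s - 6)*(s - 1)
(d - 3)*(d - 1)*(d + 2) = d^3 - 2*d^2 - 5*d + 6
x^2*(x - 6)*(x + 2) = x^4 - 4*x^3 - 12*x^2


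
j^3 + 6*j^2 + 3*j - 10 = (j - 1)*(j + 2)*(j + 5)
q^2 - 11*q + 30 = (q - 6)*(q - 5)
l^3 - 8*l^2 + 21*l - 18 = (l - 3)^2*(l - 2)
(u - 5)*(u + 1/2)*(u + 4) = u^3 - u^2/2 - 41*u/2 - 10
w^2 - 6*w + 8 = (w - 4)*(w - 2)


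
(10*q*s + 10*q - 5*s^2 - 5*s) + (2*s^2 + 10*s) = 10*q*s + 10*q - 3*s^2 + 5*s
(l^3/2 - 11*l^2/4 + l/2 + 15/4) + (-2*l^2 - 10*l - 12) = l^3/2 - 19*l^2/4 - 19*l/2 - 33/4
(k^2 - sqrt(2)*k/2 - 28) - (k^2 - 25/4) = -sqrt(2)*k/2 - 87/4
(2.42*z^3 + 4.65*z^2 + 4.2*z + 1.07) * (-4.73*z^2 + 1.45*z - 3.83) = -11.4466*z^5 - 18.4855*z^4 - 22.3921*z^3 - 16.7806*z^2 - 14.5345*z - 4.0981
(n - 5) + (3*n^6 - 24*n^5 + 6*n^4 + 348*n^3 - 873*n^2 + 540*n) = 3*n^6 - 24*n^5 + 6*n^4 + 348*n^3 - 873*n^2 + 541*n - 5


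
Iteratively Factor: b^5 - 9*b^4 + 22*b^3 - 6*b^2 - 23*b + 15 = (b - 1)*(b^4 - 8*b^3 + 14*b^2 + 8*b - 15) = (b - 5)*(b - 1)*(b^3 - 3*b^2 - b + 3) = (b - 5)*(b - 3)*(b - 1)*(b^2 - 1) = (b - 5)*(b - 3)*(b - 1)*(b + 1)*(b - 1)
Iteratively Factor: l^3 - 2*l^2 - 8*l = (l + 2)*(l^2 - 4*l) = (l - 4)*(l + 2)*(l)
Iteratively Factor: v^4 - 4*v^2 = (v)*(v^3 - 4*v) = v*(v + 2)*(v^2 - 2*v) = v*(v - 2)*(v + 2)*(v)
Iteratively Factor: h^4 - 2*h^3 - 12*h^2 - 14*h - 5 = (h + 1)*(h^3 - 3*h^2 - 9*h - 5) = (h + 1)^2*(h^2 - 4*h - 5) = (h + 1)^3*(h - 5)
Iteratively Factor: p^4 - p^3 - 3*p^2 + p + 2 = (p + 1)*(p^3 - 2*p^2 - p + 2) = (p - 1)*(p + 1)*(p^2 - p - 2) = (p - 1)*(p + 1)^2*(p - 2)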